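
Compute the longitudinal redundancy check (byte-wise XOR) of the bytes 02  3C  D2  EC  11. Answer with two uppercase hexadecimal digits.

XOR the bytes together:
  start with 0x02
  0x02 ⊕ 0x3C = 0x3E
  0x3E ⊕ 0xD2 = 0xEC
  0xEC ⊕ 0xEC = 0x00
  0x00 ⊕ 0x11 = 0x11

11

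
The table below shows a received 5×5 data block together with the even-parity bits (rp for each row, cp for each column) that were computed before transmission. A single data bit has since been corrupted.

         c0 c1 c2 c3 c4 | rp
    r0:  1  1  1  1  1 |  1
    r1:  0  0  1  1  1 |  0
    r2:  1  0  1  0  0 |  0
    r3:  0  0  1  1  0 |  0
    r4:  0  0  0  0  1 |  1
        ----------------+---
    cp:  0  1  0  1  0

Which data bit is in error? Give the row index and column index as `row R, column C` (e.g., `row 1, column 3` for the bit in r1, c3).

row 1, column 4

Recompute each row's even parity and compare to rp:
  r0: data parity 1, sent rp 1 → ok
  r1: data parity 1, sent rp 0 → mismatch
  r2: data parity 0, sent rp 0 → ok
  r3: data parity 0, sent rp 0 → ok
  r4: data parity 1, sent rp 1 → ok
Recompute each column's even parity and compare to cp:
  c0: data parity 0, sent cp 0 → ok
  c1: data parity 1, sent cp 1 → ok
  c2: data parity 0, sent cp 0 → ok
  c3: data parity 1, sent cp 1 → ok
  c4: data parity 1, sent cp 0 → mismatch
Exactly one row (r1) and one column (c4) fail → the flipped bit is at their intersection.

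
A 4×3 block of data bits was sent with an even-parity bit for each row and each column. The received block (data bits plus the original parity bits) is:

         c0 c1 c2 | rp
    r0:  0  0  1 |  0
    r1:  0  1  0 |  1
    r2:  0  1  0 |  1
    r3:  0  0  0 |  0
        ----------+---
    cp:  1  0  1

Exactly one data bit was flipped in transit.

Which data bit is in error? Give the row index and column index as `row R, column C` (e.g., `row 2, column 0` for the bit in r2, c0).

Recompute each row's even parity and compare to rp:
  r0: data parity 1, sent rp 0 → mismatch
  r1: data parity 1, sent rp 1 → ok
  r2: data parity 1, sent rp 1 → ok
  r3: data parity 0, sent rp 0 → ok
Recompute each column's even parity and compare to cp:
  c0: data parity 0, sent cp 1 → mismatch
  c1: data parity 0, sent cp 0 → ok
  c2: data parity 1, sent cp 1 → ok
Exactly one row (r0) and one column (c0) fail → the flipped bit is at their intersection.

row 0, column 0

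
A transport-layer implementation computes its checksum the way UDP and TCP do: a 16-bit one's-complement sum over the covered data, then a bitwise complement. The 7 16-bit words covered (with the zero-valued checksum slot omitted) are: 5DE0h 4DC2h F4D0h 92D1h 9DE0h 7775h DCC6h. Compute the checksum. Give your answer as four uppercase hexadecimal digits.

DA9D

One's-complement addition (fold any carry out of bit 15 back into bit 0):
  0x5DE0 + 0x4DC2 = 0x0ABA2
  0xABA2 + 0xF4D0 = 0x1A072 → wrap carry → 0xA073
  0xA073 + 0x92D1 = 0x13344 → wrap carry → 0x3345
  0x3345 + 0x9DE0 = 0x0D125
  0xD125 + 0x7775 = 0x1489A → wrap carry → 0x489B
  0x489B + 0xDCC6 = 0x12561 → wrap carry → 0x2562
One's-complement sum = 0x2562.
Checksum = ~0x2562 & 0xFFFF = 0xDA9D.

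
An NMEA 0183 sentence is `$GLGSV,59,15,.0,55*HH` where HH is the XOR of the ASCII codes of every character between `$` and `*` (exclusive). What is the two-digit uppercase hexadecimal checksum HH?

5F

XOR the ASCII codes of the payload characters:
  'G' = 0x47 → acc = 0x47
  'L' = 0x4C → acc = 0x0B
  'G' = 0x47 → acc = 0x4C
  'S' = 0x53 → acc = 0x1F
  'V' = 0x56 → acc = 0x49
  ',' = 0x2C → acc = 0x65
  '5' = 0x35 → acc = 0x50
  '9' = 0x39 → acc = 0x69
  ',' = 0x2C → acc = 0x45
  '1' = 0x31 → acc = 0x74
  '5' = 0x35 → acc = 0x41
  ',' = 0x2C → acc = 0x6D
  '.' = 0x2E → acc = 0x43
  '0' = 0x30 → acc = 0x73
  ',' = 0x2C → acc = 0x5F
  '5' = 0x35 → acc = 0x6A
  '5' = 0x35 → acc = 0x5F
Checksum = 0x5F.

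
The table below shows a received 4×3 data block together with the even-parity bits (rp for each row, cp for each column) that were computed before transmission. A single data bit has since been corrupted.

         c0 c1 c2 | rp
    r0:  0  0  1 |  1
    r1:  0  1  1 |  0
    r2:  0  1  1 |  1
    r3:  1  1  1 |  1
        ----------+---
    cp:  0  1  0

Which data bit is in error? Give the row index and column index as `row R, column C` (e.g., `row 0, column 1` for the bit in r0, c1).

row 2, column 0

Recompute each row's even parity and compare to rp:
  r0: data parity 1, sent rp 1 → ok
  r1: data parity 0, sent rp 0 → ok
  r2: data parity 0, sent rp 1 → mismatch
  r3: data parity 1, sent rp 1 → ok
Recompute each column's even parity and compare to cp:
  c0: data parity 1, sent cp 0 → mismatch
  c1: data parity 1, sent cp 1 → ok
  c2: data parity 0, sent cp 0 → ok
Exactly one row (r2) and one column (c0) fail → the flipped bit is at their intersection.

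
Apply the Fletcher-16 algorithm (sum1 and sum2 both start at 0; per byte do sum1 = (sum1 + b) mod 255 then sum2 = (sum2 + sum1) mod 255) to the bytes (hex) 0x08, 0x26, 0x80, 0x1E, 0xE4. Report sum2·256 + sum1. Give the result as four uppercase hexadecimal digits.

Running sums (mod 255):
  after byte 0 (0x08): sum1=8, sum2=8
  after byte 1 (0x26): sum1=46, sum2=54
  after byte 2 (0x80): sum1=174, sum2=228
  after byte 3 (0x1E): sum1=204, sum2=177
  after byte 4 (0xE4): sum1=177, sum2=99
Checksum = sum2·256 + sum1 = 99·256 + 177 = 25521 = 0x63B1.

63B1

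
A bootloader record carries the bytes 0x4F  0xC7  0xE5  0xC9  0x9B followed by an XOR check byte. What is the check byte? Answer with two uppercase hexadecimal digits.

3F

XOR the bytes together:
  start with 0x4F
  0x4F ⊕ 0xC7 = 0x88
  0x88 ⊕ 0xE5 = 0x6D
  0x6D ⊕ 0xC9 = 0xA4
  0xA4 ⊕ 0x9B = 0x3F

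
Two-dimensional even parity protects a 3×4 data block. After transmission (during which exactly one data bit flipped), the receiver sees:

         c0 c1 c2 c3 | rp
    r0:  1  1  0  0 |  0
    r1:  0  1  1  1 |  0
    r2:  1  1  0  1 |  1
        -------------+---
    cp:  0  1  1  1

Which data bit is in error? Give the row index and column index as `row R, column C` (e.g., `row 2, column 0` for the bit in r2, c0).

row 1, column 3

Recompute each row's even parity and compare to rp:
  r0: data parity 0, sent rp 0 → ok
  r1: data parity 1, sent rp 0 → mismatch
  r2: data parity 1, sent rp 1 → ok
Recompute each column's even parity and compare to cp:
  c0: data parity 0, sent cp 0 → ok
  c1: data parity 1, sent cp 1 → ok
  c2: data parity 1, sent cp 1 → ok
  c3: data parity 0, sent cp 1 → mismatch
Exactly one row (r1) and one column (c3) fail → the flipped bit is at their intersection.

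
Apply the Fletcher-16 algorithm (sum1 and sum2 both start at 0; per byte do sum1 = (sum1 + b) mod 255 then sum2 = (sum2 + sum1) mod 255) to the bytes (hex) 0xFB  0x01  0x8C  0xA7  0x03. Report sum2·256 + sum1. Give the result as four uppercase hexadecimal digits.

Running sums (mod 255):
  after byte 0 (0xFB): sum1=251, sum2=251
  after byte 1 (0x01): sum1=252, sum2=248
  after byte 2 (0x8C): sum1=137, sum2=130
  after byte 3 (0xA7): sum1=49, sum2=179
  after byte 4 (0x03): sum1=52, sum2=231
Checksum = sum2·256 + sum1 = 231·256 + 52 = 59188 = 0xE734.

E734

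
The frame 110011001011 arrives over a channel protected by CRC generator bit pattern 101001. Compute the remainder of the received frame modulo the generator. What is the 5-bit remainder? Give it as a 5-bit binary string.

Modulo-2 division of 110011001011 by 101001:
  pos 0: 110011 XOR 101001 = 011010
  pos 1: 110100 XOR 101001 = 011101
  pos 2: 111010 XOR 101001 = 010011
  pos 3: 100111 XOR 101001 = 001110
  pos 5: 111001 XOR 101001 = 010000
  pos 6: 100001 XOR 101001 = 001000
Remainder = 01000 (nonzero — an error is detected).

01000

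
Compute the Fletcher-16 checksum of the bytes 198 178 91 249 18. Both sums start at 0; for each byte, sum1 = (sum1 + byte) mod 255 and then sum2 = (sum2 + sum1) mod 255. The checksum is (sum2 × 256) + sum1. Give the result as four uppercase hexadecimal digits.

C4E0

Running sums (mod 255):
  after byte 0 (198): sum1=198, sum2=198
  after byte 1 (178): sum1=121, sum2=64
  after byte 2 (91): sum1=212, sum2=21
  after byte 3 (249): sum1=206, sum2=227
  after byte 4 (18): sum1=224, sum2=196
Checksum = sum2·256 + sum1 = 196·256 + 224 = 50400 = 0xC4E0.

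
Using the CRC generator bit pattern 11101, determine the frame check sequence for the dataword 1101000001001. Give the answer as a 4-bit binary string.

0100

Append 4 zeros: 11010000010010000. Divide by 11101 (XOR where the leading bit is 1):
  pos 0: 11010 XOR 11101 = 00111
  pos 2: 11100 XOR 11101 = 00001
  pos 6: 10010 XOR 11101 = 01111
  pos 7: 11110 XOR 11101 = 00011
  pos 10: 11100 XOR 11101 = 00001
Remainder (last 4 bits) = 0100. This is the CRC / FCS.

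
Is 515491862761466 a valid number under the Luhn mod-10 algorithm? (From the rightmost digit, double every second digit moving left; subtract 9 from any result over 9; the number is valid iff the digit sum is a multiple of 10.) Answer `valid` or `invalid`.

From the right, keep odd positions and double even positions (subtract 9 from any doubled value over 9):
  doubled (positions 2,4,...): 3 2 5 3 2 8 2 → sum 25
  kept (positions 1,3,...): 6 4 6 2 8 9 5 5 → sum 45
Total = 70.
70 mod 10 = 0, so the number is valid.

valid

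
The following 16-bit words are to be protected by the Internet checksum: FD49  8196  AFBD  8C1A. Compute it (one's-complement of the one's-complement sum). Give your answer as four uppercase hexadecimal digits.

One's-complement addition (fold any carry out of bit 15 back into bit 0):
  0xFD49 + 0x8196 = 0x17EDF → wrap carry → 0x7EE0
  0x7EE0 + 0xAFBD = 0x12E9D → wrap carry → 0x2E9E
  0x2E9E + 0x8C1A = 0x0BAB8
One's-complement sum = 0xBAB8.
Checksum = ~0xBAB8 & 0xFFFF = 0x4547.

4547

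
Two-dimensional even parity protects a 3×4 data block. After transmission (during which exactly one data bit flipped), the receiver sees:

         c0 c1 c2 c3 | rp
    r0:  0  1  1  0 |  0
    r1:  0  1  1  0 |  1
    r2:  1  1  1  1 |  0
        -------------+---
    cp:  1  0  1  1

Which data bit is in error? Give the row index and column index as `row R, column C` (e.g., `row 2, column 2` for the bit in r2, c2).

Recompute each row's even parity and compare to rp:
  r0: data parity 0, sent rp 0 → ok
  r1: data parity 0, sent rp 1 → mismatch
  r2: data parity 0, sent rp 0 → ok
Recompute each column's even parity and compare to cp:
  c0: data parity 1, sent cp 1 → ok
  c1: data parity 1, sent cp 0 → mismatch
  c2: data parity 1, sent cp 1 → ok
  c3: data parity 1, sent cp 1 → ok
Exactly one row (r1) and one column (c1) fail → the flipped bit is at their intersection.

row 1, column 1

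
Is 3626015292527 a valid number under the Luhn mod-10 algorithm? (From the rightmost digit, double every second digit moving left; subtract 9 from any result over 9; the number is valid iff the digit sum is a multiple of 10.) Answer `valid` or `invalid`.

From the right, keep odd positions and double even positions (subtract 9 from any doubled value over 9):
  doubled (positions 2,4,...): 4 4 4 2 3 3 → sum 20
  kept (positions 1,3,...): 7 5 9 5 0 2 3 → sum 31
Total = 51.
51 mod 10 = 1, so the number is invalid.

invalid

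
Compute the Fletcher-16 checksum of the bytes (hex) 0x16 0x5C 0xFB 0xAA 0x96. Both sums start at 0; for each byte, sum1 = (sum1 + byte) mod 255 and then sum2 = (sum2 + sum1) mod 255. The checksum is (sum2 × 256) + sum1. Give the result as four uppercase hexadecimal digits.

Running sums (mod 255):
  after byte 0 (0x16): sum1=22, sum2=22
  after byte 1 (0x5C): sum1=114, sum2=136
  after byte 2 (0xFB): sum1=110, sum2=246
  after byte 3 (0xAA): sum1=25, sum2=16
  after byte 4 (0x96): sum1=175, sum2=191
Checksum = sum2·256 + sum1 = 191·256 + 175 = 49071 = 0xBFAF.

BFAF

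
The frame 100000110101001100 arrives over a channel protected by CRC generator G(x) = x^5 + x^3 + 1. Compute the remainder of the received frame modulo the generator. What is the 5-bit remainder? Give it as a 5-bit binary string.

Modulo-2 division of 100000110101001100 by 101001:
  pos 0: 100000 XOR 101001 = 001001
  pos 2: 100111 XOR 101001 = 001110
  pos 4: 111001 XOR 101001 = 010000
  pos 5: 100000 XOR 101001 = 001001
  pos 7: 100110 XOR 101001 = 001111
  pos 9: 111101 XOR 101001 = 010100
  pos 10: 101001 XOR 101001 = 000000
Remainder = 00000 (zero — the frame passes the CRC check).

00000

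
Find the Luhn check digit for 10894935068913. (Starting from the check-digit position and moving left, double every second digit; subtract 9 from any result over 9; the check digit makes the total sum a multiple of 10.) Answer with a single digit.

Partial digits right→left: 3 1 9 8 6 0 5 3 9 4 9 8 0 1
Double every second digit counting from the check-digit position (so the 1st, 3rd, 5th, ... of the partial from the right).
  doubled (with −9 where >9): 6 9 3 1 9 9 0 → sum 37
  kept as-is: 1 8 0 3 4 8 1 → sum 25
Total = 37 + 25 = 62.
Check digit = (10 − (62 mod 10)) mod 10 = 8.

8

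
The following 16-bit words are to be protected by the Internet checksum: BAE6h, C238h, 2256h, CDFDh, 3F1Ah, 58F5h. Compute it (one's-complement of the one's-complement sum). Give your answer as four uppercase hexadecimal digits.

One's-complement addition (fold any carry out of bit 15 back into bit 0):
  0xBAE6 + 0xC238 = 0x17D1E → wrap carry → 0x7D1F
  0x7D1F + 0x2256 = 0x09F75
  0x9F75 + 0xCDFD = 0x16D72 → wrap carry → 0x6D73
  0x6D73 + 0x3F1A = 0x0AC8D
  0xAC8D + 0x58F5 = 0x10582 → wrap carry → 0x0583
One's-complement sum = 0x0583.
Checksum = ~0x0583 & 0xFFFF = 0xFA7C.

FA7C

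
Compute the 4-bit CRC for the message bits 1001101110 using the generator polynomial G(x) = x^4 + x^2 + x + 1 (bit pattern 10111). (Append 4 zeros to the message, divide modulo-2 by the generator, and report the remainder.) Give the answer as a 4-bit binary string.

Append 4 zeros: 10011011100000. Divide by 10111 (XOR where the leading bit is 1):
  pos 0: 10011 XOR 10111 = 00100
  pos 2: 10001 XOR 10111 = 00110
  pos 4: 11011 XOR 10111 = 01100
  pos 5: 11000 XOR 10111 = 01111
  pos 6: 11110 XOR 10111 = 01001
  pos 7: 10010 XOR 10111 = 00101
  pos 9: 10100 XOR 10111 = 00011
Remainder (last 4 bits) = 0011. This is the CRC / FCS.

0011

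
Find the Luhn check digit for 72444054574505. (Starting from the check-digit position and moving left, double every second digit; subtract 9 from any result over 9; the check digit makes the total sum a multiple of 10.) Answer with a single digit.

Partial digits right→left: 5 0 5 4 7 5 4 5 0 4 4 4 2 7
Double every second digit counting from the check-digit position (so the 1st, 3rd, 5th, ... of the partial from the right).
  doubled (with −9 where >9): 1 1 5 8 0 8 4 → sum 27
  kept as-is: 0 4 5 5 4 4 7 → sum 29
Total = 27 + 29 = 56.
Check digit = (10 − (56 mod 10)) mod 10 = 4.

4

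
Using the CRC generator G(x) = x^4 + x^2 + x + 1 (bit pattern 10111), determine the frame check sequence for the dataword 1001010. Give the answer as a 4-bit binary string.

Append 4 zeros: 10010100000. Divide by 10111 (XOR where the leading bit is 1):
  pos 0: 10010 XOR 10111 = 00101
  pos 2: 10110 XOR 10111 = 00001
  pos 6: 10000 XOR 10111 = 00111
Remainder (last 4 bits) = 0111. This is the CRC / FCS.

0111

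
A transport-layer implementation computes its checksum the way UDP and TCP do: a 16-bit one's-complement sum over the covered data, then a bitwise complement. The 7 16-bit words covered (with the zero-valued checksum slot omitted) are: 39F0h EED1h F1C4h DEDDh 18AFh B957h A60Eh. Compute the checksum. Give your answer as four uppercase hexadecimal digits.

One's-complement addition (fold any carry out of bit 15 back into bit 0):
  0x39F0 + 0xEED1 = 0x128C1 → wrap carry → 0x28C2
  0x28C2 + 0xF1C4 = 0x11A86 → wrap carry → 0x1A87
  0x1A87 + 0xDEDD = 0x0F964
  0xF964 + 0x18AF = 0x11213 → wrap carry → 0x1214
  0x1214 + 0xB957 = 0x0CB6B
  0xCB6B + 0xA60E = 0x17179 → wrap carry → 0x717A
One's-complement sum = 0x717A.
Checksum = ~0x717A & 0xFFFF = 0x8E85.

8E85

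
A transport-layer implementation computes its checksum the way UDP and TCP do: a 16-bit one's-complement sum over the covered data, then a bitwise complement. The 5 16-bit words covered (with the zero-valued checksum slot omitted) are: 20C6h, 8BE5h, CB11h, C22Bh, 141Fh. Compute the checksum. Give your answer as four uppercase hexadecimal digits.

One's-complement addition (fold any carry out of bit 15 back into bit 0):
  0x20C6 + 0x8BE5 = 0x0ACAB
  0xACAB + 0xCB11 = 0x177BC → wrap carry → 0x77BD
  0x77BD + 0xC22B = 0x139E8 → wrap carry → 0x39E9
  0x39E9 + 0x141F = 0x04E08
One's-complement sum = 0x4E08.
Checksum = ~0x4E08 & 0xFFFF = 0xB1F7.

B1F7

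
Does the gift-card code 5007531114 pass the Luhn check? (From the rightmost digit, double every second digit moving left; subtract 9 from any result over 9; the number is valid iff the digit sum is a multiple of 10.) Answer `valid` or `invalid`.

From the right, keep odd positions and double even positions (subtract 9 from any doubled value over 9):
  doubled (positions 2,4,...): 2 2 1 0 1 → sum 6
  kept (positions 1,3,...): 4 1 3 7 0 → sum 15
Total = 21.
21 mod 10 = 1, so the number is invalid.

invalid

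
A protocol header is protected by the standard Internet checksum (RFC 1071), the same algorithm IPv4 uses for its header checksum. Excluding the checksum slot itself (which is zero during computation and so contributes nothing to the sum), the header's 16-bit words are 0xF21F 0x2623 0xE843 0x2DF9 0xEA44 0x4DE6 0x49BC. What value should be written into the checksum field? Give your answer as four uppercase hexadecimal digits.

One's-complement addition (fold any carry out of bit 15 back into bit 0):
  0xF21F + 0x2623 = 0x11842 → wrap carry → 0x1843
  0x1843 + 0xE843 = 0x10086 → wrap carry → 0x0087
  0x0087 + 0x2DF9 = 0x02E80
  0x2E80 + 0xEA44 = 0x118C4 → wrap carry → 0x18C5
  0x18C5 + 0x4DE6 = 0x066AB
  0x66AB + 0x49BC = 0x0B067
One's-complement sum = 0xB067.
Checksum = ~0xB067 & 0xFFFF = 0x4F98.

4F98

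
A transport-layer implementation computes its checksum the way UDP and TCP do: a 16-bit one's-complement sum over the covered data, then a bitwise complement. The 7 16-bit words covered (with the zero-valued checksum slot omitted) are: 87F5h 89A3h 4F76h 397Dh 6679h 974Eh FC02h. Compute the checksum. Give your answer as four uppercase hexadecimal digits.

One's-complement addition (fold any carry out of bit 15 back into bit 0):
  0x87F5 + 0x89A3 = 0x11198 → wrap carry → 0x1199
  0x1199 + 0x4F76 = 0x0610F
  0x610F + 0x397D = 0x09A8C
  0x9A8C + 0x6679 = 0x10105 → wrap carry → 0x0106
  0x0106 + 0x974E = 0x09854
  0x9854 + 0xFC02 = 0x19456 → wrap carry → 0x9457
One's-complement sum = 0x9457.
Checksum = ~0x9457 & 0xFFFF = 0x6BA8.

6BA8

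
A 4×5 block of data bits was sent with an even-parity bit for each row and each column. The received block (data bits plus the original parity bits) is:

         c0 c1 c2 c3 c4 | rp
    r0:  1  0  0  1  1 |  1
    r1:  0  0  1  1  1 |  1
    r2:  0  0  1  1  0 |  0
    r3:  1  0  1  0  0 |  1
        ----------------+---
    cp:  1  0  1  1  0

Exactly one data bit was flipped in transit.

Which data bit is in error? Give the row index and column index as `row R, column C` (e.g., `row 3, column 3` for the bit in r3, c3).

Recompute each row's even parity and compare to rp:
  r0: data parity 1, sent rp 1 → ok
  r1: data parity 1, sent rp 1 → ok
  r2: data parity 0, sent rp 0 → ok
  r3: data parity 0, sent rp 1 → mismatch
Recompute each column's even parity and compare to cp:
  c0: data parity 0, sent cp 1 → mismatch
  c1: data parity 0, sent cp 0 → ok
  c2: data parity 1, sent cp 1 → ok
  c3: data parity 1, sent cp 1 → ok
  c4: data parity 0, sent cp 0 → ok
Exactly one row (r3) and one column (c0) fail → the flipped bit is at their intersection.

row 3, column 0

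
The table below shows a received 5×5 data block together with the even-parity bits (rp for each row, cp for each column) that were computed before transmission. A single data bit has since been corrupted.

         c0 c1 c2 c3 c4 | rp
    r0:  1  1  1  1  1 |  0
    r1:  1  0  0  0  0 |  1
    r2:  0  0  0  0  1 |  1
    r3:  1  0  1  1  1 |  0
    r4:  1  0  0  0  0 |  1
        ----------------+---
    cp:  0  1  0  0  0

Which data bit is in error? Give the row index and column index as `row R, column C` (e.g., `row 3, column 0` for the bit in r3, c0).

Recompute each row's even parity and compare to rp:
  r0: data parity 1, sent rp 0 → mismatch
  r1: data parity 1, sent rp 1 → ok
  r2: data parity 1, sent rp 1 → ok
  r3: data parity 0, sent rp 0 → ok
  r4: data parity 1, sent rp 1 → ok
Recompute each column's even parity and compare to cp:
  c0: data parity 0, sent cp 0 → ok
  c1: data parity 1, sent cp 1 → ok
  c2: data parity 0, sent cp 0 → ok
  c3: data parity 0, sent cp 0 → ok
  c4: data parity 1, sent cp 0 → mismatch
Exactly one row (r0) and one column (c4) fail → the flipped bit is at their intersection.

row 0, column 4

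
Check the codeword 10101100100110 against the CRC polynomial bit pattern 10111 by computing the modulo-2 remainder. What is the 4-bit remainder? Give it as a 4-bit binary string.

Modulo-2 division of 10101100100110 by 10111:
  pos 0: 10101 XOR 10111 = 00010
  pos 3: 10100 XOR 10111 = 00011
  pos 6: 11100 XOR 10111 = 01011
  pos 7: 10111 XOR 10111 = 00000
Remainder = 0010 (nonzero — an error is detected).

0010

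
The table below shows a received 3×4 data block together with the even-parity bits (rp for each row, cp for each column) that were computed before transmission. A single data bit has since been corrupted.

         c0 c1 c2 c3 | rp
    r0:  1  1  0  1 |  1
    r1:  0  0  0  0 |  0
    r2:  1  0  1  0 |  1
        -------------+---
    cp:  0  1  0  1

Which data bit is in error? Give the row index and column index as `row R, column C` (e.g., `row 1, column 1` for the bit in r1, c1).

Recompute each row's even parity and compare to rp:
  r0: data parity 1, sent rp 1 → ok
  r1: data parity 0, sent rp 0 → ok
  r2: data parity 0, sent rp 1 → mismatch
Recompute each column's even parity and compare to cp:
  c0: data parity 0, sent cp 0 → ok
  c1: data parity 1, sent cp 1 → ok
  c2: data parity 1, sent cp 0 → mismatch
  c3: data parity 1, sent cp 1 → ok
Exactly one row (r2) and one column (c2) fail → the flipped bit is at their intersection.

row 2, column 2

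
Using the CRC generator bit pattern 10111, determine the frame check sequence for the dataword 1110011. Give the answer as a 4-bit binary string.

0111

Append 4 zeros: 11100110000. Divide by 10111 (XOR where the leading bit is 1):
  pos 0: 11100 XOR 10111 = 01011
  pos 1: 10111 XOR 10111 = 00000
  pos 6: 10000 XOR 10111 = 00111
Remainder (last 4 bits) = 0111. This is the CRC / FCS.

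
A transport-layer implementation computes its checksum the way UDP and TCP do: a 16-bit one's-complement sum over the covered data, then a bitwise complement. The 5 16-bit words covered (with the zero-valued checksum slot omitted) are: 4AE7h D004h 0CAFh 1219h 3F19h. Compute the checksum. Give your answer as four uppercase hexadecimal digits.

One's-complement addition (fold any carry out of bit 15 back into bit 0):
  0x4AE7 + 0xD004 = 0x11AEB → wrap carry → 0x1AEC
  0x1AEC + 0x0CAF = 0x0279B
  0x279B + 0x1219 = 0x039B4
  0x39B4 + 0x3F19 = 0x078CD
One's-complement sum = 0x78CD.
Checksum = ~0x78CD & 0xFFFF = 0x8732.

8732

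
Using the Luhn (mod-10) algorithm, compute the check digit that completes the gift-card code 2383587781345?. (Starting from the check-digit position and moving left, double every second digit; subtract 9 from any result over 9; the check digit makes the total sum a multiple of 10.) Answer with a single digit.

3

Partial digits right→left: 5 4 3 1 8 7 7 8 5 3 8 3 2
Double every second digit counting from the check-digit position (so the 1st, 3rd, 5th, ... of the partial from the right).
  doubled (with −9 where >9): 1 6 7 5 1 7 4 → sum 31
  kept as-is: 4 1 7 8 3 3 → sum 26
Total = 31 + 26 = 57.
Check digit = (10 − (57 mod 10)) mod 10 = 3.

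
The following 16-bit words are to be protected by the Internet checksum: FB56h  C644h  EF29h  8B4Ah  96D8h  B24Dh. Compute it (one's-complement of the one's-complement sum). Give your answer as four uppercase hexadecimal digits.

7AC9

One's-complement addition (fold any carry out of bit 15 back into bit 0):
  0xFB56 + 0xC644 = 0x1C19A → wrap carry → 0xC19B
  0xC19B + 0xEF29 = 0x1B0C4 → wrap carry → 0xB0C5
  0xB0C5 + 0x8B4A = 0x13C0F → wrap carry → 0x3C10
  0x3C10 + 0x96D8 = 0x0D2E8
  0xD2E8 + 0xB24D = 0x18535 → wrap carry → 0x8536
One's-complement sum = 0x8536.
Checksum = ~0x8536 & 0xFFFF = 0x7AC9.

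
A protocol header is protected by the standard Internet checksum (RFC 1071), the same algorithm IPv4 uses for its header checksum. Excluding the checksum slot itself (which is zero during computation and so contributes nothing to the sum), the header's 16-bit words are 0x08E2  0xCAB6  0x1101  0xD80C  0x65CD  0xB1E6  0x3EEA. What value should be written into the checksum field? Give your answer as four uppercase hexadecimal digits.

ECBA

One's-complement addition (fold any carry out of bit 15 back into bit 0):
  0x08E2 + 0xCAB6 = 0x0D398
  0xD398 + 0x1101 = 0x0E499
  0xE499 + 0xD80C = 0x1BCA5 → wrap carry → 0xBCA6
  0xBCA6 + 0x65CD = 0x12273 → wrap carry → 0x2274
  0x2274 + 0xB1E6 = 0x0D45A
  0xD45A + 0x3EEA = 0x11344 → wrap carry → 0x1345
One's-complement sum = 0x1345.
Checksum = ~0x1345 & 0xFFFF = 0xECBA.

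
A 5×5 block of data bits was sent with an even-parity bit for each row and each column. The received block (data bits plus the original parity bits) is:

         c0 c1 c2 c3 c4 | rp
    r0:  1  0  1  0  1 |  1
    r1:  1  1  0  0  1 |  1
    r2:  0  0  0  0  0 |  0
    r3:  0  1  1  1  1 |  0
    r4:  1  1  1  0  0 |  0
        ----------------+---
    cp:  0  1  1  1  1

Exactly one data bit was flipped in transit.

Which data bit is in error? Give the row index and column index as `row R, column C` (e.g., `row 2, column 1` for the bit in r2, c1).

row 4, column 0

Recompute each row's even parity and compare to rp:
  r0: data parity 1, sent rp 1 → ok
  r1: data parity 1, sent rp 1 → ok
  r2: data parity 0, sent rp 0 → ok
  r3: data parity 0, sent rp 0 → ok
  r4: data parity 1, sent rp 0 → mismatch
Recompute each column's even parity and compare to cp:
  c0: data parity 1, sent cp 0 → mismatch
  c1: data parity 1, sent cp 1 → ok
  c2: data parity 1, sent cp 1 → ok
  c3: data parity 1, sent cp 1 → ok
  c4: data parity 1, sent cp 1 → ok
Exactly one row (r4) and one column (c0) fail → the flipped bit is at their intersection.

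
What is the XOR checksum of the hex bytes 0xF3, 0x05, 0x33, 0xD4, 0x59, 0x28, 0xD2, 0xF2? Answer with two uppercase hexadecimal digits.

XOR the bytes together:
  start with 0xF3
  0xF3 ⊕ 0x05 = 0xF6
  0xF6 ⊕ 0x33 = 0xC5
  0xC5 ⊕ 0xD4 = 0x11
  0x11 ⊕ 0x59 = 0x48
  0x48 ⊕ 0x28 = 0x60
  0x60 ⊕ 0xD2 = 0xB2
  0xB2 ⊕ 0xF2 = 0x40

40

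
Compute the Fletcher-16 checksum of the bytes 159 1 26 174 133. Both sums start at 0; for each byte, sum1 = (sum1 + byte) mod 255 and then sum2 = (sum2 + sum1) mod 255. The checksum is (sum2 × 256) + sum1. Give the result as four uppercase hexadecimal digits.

Running sums (mod 255):
  after byte 0 (159): sum1=159, sum2=159
  after byte 1 (1): sum1=160, sum2=64
  after byte 2 (26): sum1=186, sum2=250
  after byte 3 (174): sum1=105, sum2=100
  after byte 4 (133): sum1=238, sum2=83
Checksum = sum2·256 + sum1 = 83·256 + 238 = 21486 = 0x53EE.

53EE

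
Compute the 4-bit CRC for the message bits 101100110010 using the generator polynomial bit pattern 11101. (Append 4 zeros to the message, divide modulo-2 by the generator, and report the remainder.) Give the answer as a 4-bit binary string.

1010

Append 4 zeros: 1011001100100000. Divide by 11101 (XOR where the leading bit is 1):
  pos 0: 10110 XOR 11101 = 01011
  pos 1: 10110 XOR 11101 = 01011
  pos 2: 10111 XOR 11101 = 01010
  pos 3: 10101 XOR 11101 = 01000
  pos 4: 10000 XOR 11101 = 01101
  pos 5: 11010 XOR 11101 = 00111
  pos 7: 11110 XOR 11101 = 00011
  pos 10: 11000 XOR 11101 = 00101
Remainder (last 4 bits) = 1010. This is the CRC / FCS.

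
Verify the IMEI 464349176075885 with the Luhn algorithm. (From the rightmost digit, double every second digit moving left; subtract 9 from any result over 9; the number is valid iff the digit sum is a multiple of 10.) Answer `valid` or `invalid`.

valid

From the right, keep odd positions and double even positions (subtract 9 from any doubled value over 9):
  doubled (positions 2,4,...): 7 1 0 5 9 6 3 → sum 31
  kept (positions 1,3,...): 5 8 7 6 1 4 4 4 → sum 39
Total = 70.
70 mod 10 = 0, so the number is valid.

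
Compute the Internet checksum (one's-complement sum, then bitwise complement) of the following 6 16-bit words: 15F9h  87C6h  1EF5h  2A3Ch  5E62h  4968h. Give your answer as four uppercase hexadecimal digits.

7144

One's-complement addition (fold any carry out of bit 15 back into bit 0):
  0x15F9 + 0x87C6 = 0x09DBF
  0x9DBF + 0x1EF5 = 0x0BCB4
  0xBCB4 + 0x2A3C = 0x0E6F0
  0xE6F0 + 0x5E62 = 0x14552 → wrap carry → 0x4553
  0x4553 + 0x4968 = 0x08EBB
One's-complement sum = 0x8EBB.
Checksum = ~0x8EBB & 0xFFFF = 0x7144.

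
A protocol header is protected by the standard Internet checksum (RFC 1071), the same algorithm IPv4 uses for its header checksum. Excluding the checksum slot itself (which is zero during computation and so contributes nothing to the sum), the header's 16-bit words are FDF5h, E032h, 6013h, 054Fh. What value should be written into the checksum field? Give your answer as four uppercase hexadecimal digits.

BC74

One's-complement addition (fold any carry out of bit 15 back into bit 0):
  0xFDF5 + 0xE032 = 0x1DE27 → wrap carry → 0xDE28
  0xDE28 + 0x6013 = 0x13E3B → wrap carry → 0x3E3C
  0x3E3C + 0x054F = 0x0438B
One's-complement sum = 0x438B.
Checksum = ~0x438B & 0xFFFF = 0xBC74.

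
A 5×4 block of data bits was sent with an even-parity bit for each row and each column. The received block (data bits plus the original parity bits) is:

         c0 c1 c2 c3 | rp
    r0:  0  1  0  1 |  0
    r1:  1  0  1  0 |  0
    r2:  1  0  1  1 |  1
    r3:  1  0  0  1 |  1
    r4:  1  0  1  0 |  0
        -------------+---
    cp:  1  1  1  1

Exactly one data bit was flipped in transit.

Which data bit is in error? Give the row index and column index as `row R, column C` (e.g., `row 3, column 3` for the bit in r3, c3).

row 3, column 0

Recompute each row's even parity and compare to rp:
  r0: data parity 0, sent rp 0 → ok
  r1: data parity 0, sent rp 0 → ok
  r2: data parity 1, sent rp 1 → ok
  r3: data parity 0, sent rp 1 → mismatch
  r4: data parity 0, sent rp 0 → ok
Recompute each column's even parity and compare to cp:
  c0: data parity 0, sent cp 1 → mismatch
  c1: data parity 1, sent cp 1 → ok
  c2: data parity 1, sent cp 1 → ok
  c3: data parity 1, sent cp 1 → ok
Exactly one row (r3) and one column (c0) fail → the flipped bit is at their intersection.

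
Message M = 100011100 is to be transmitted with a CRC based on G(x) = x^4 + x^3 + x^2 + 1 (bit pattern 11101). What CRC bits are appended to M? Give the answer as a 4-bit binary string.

1010

Append 4 zeros: 1000111000000. Divide by 11101 (XOR where the leading bit is 1):
  pos 0: 10001 XOR 11101 = 01100
  pos 1: 11001 XOR 11101 = 00100
  pos 3: 10010 XOR 11101 = 01111
  pos 4: 11110 XOR 11101 = 00011
  pos 7: 11000 XOR 11101 = 00101
Remainder (last 4 bits) = 1010. This is the CRC / FCS.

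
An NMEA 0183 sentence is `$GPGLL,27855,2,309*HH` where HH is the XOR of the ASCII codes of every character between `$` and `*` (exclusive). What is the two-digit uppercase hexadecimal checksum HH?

XOR the ASCII codes of the payload characters:
  'G' = 0x47 → acc = 0x47
  'P' = 0x50 → acc = 0x17
  'G' = 0x47 → acc = 0x50
  'L' = 0x4C → acc = 0x1C
  'L' = 0x4C → acc = 0x50
  ',' = 0x2C → acc = 0x7C
  '2' = 0x32 → acc = 0x4E
  '7' = 0x37 → acc = 0x79
  '8' = 0x38 → acc = 0x41
  '5' = 0x35 → acc = 0x74
  '5' = 0x35 → acc = 0x41
  ',' = 0x2C → acc = 0x6D
  '2' = 0x32 → acc = 0x5F
  ',' = 0x2C → acc = 0x73
  '3' = 0x33 → acc = 0x40
  '0' = 0x30 → acc = 0x70
  '9' = 0x39 → acc = 0x49
Checksum = 0x49.

49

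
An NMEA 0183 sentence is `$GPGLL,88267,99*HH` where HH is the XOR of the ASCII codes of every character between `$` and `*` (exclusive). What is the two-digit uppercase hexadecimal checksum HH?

XOR the ASCII codes of the payload characters:
  'G' = 0x47 → acc = 0x47
  'P' = 0x50 → acc = 0x17
  'G' = 0x47 → acc = 0x50
  'L' = 0x4C → acc = 0x1C
  'L' = 0x4C → acc = 0x50
  ',' = 0x2C → acc = 0x7C
  '8' = 0x38 → acc = 0x44
  '8' = 0x38 → acc = 0x7C
  '2' = 0x32 → acc = 0x4E
  '6' = 0x36 → acc = 0x78
  '7' = 0x37 → acc = 0x4F
  ',' = 0x2C → acc = 0x63
  '9' = 0x39 → acc = 0x5A
  '9' = 0x39 → acc = 0x63
Checksum = 0x63.

63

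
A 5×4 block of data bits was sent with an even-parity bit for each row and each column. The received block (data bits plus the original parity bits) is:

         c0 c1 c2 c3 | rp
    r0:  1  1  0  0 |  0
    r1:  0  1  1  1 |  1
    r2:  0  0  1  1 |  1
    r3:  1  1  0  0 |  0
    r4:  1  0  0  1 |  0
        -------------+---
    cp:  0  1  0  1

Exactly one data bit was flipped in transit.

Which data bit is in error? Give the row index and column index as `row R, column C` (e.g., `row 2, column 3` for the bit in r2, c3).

Recompute each row's even parity and compare to rp:
  r0: data parity 0, sent rp 0 → ok
  r1: data parity 1, sent rp 1 → ok
  r2: data parity 0, sent rp 1 → mismatch
  r3: data parity 0, sent rp 0 → ok
  r4: data parity 0, sent rp 0 → ok
Recompute each column's even parity and compare to cp:
  c0: data parity 1, sent cp 0 → mismatch
  c1: data parity 1, sent cp 1 → ok
  c2: data parity 0, sent cp 0 → ok
  c3: data parity 1, sent cp 1 → ok
Exactly one row (r2) and one column (c0) fail → the flipped bit is at their intersection.

row 2, column 0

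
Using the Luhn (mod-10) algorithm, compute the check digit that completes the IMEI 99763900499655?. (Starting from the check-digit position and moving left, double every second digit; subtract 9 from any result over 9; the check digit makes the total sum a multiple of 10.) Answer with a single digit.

Partial digits right→left: 5 5 6 9 9 4 0 0 9 3 6 7 9 9
Double every second digit counting from the check-digit position (so the 1st, 3rd, 5th, ... of the partial from the right).
  doubled (with −9 where >9): 1 3 9 0 9 3 9 → sum 34
  kept as-is: 5 9 4 0 3 7 9 → sum 37
Total = 34 + 37 = 71.
Check digit = (10 − (71 mod 10)) mod 10 = 9.

9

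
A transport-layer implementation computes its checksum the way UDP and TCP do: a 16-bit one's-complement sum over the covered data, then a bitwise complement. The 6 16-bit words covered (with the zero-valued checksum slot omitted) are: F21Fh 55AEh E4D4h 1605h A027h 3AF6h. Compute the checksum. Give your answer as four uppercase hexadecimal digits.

One's-complement addition (fold any carry out of bit 15 back into bit 0):
  0xF21F + 0x55AE = 0x147CD → wrap carry → 0x47CE
  0x47CE + 0xE4D4 = 0x12CA2 → wrap carry → 0x2CA3
  0x2CA3 + 0x1605 = 0x042A8
  0x42A8 + 0xA027 = 0x0E2CF
  0xE2CF + 0x3AF6 = 0x11DC5 → wrap carry → 0x1DC6
One's-complement sum = 0x1DC6.
Checksum = ~0x1DC6 & 0xFFFF = 0xE239.

E239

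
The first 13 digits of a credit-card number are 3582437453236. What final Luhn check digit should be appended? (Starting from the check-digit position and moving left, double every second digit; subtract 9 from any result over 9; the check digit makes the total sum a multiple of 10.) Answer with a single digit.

6

Partial digits right→left: 6 3 2 3 5 4 7 3 4 2 8 5 3
Double every second digit counting from the check-digit position (so the 1st, 3rd, 5th, ... of the partial from the right).
  doubled (with −9 where >9): 3 4 1 5 8 7 6 → sum 34
  kept as-is: 3 3 4 3 2 5 → sum 20
Total = 34 + 20 = 54.
Check digit = (10 − (54 mod 10)) mod 10 = 6.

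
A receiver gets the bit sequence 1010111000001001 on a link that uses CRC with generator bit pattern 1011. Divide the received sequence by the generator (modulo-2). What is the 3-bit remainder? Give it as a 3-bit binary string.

Modulo-2 division of 1010111000001001 by 1011:
  pos 0: 1010 XOR 1011 = 0001
  pos 3: 1111 XOR 1011 = 0100
  pos 4: 1000 XOR 1011 = 0011
  pos 6: 1100 XOR 1011 = 0111
  pos 7: 1110 XOR 1011 = 0101
  pos 8: 1010 XOR 1011 = 0001
  pos 11: 1100 XOR 1011 = 0111
  pos 12: 1111 XOR 1011 = 0100
Remainder = 100 (nonzero — an error is detected).

100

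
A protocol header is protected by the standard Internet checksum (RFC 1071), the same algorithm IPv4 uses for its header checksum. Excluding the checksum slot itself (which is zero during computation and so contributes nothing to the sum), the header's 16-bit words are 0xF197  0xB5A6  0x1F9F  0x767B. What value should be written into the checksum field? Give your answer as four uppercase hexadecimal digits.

C2A6

One's-complement addition (fold any carry out of bit 15 back into bit 0):
  0xF197 + 0xB5A6 = 0x1A73D → wrap carry → 0xA73E
  0xA73E + 0x1F9F = 0x0C6DD
  0xC6DD + 0x767B = 0x13D58 → wrap carry → 0x3D59
One's-complement sum = 0x3D59.
Checksum = ~0x3D59 & 0xFFFF = 0xC2A6.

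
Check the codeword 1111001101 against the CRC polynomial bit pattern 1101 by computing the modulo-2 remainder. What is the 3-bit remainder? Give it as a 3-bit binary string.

001

Modulo-2 division of 1111001101 by 1101:
  pos 0: 1111 XOR 1101 = 0010
  pos 2: 1000 XOR 1101 = 0101
  pos 3: 1011 XOR 1101 = 0110
  pos 4: 1101 XOR 1101 = 0000
Remainder = 001 (nonzero — an error is detected).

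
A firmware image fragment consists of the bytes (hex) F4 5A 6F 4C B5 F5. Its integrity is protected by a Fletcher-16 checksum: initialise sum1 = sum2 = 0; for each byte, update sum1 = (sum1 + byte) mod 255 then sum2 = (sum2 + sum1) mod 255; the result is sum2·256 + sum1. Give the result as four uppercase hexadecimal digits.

Running sums (mod 255):
  after byte 0 (F4): sum1=244, sum2=244
  after byte 1 (5A): sum1=79, sum2=68
  after byte 2 (6F): sum1=190, sum2=3
  after byte 3 (4C): sum1=11, sum2=14
  after byte 4 (B5): sum1=192, sum2=206
  after byte 5 (F5): sum1=182, sum2=133
Checksum = sum2·256 + sum1 = 133·256 + 182 = 34230 = 0x85B6.

85B6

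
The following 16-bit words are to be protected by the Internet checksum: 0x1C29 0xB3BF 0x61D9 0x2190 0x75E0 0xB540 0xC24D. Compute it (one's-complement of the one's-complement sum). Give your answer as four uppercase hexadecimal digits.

BF3E

One's-complement addition (fold any carry out of bit 15 back into bit 0):
  0x1C29 + 0xB3BF = 0x0CFE8
  0xCFE8 + 0x61D9 = 0x131C1 → wrap carry → 0x31C2
  0x31C2 + 0x2190 = 0x05352
  0x5352 + 0x75E0 = 0x0C932
  0xC932 + 0xB540 = 0x17E72 → wrap carry → 0x7E73
  0x7E73 + 0xC24D = 0x140C0 → wrap carry → 0x40C1
One's-complement sum = 0x40C1.
Checksum = ~0x40C1 & 0xFFFF = 0xBF3E.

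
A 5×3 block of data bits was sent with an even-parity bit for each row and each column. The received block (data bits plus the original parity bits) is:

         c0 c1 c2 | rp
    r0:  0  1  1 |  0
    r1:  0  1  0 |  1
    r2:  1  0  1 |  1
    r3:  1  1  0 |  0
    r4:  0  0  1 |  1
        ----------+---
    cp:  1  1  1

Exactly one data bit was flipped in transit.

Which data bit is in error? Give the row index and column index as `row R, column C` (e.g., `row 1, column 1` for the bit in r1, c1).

Recompute each row's even parity and compare to rp:
  r0: data parity 0, sent rp 0 → ok
  r1: data parity 1, sent rp 1 → ok
  r2: data parity 0, sent rp 1 → mismatch
  r3: data parity 0, sent rp 0 → ok
  r4: data parity 1, sent rp 1 → ok
Recompute each column's even parity and compare to cp:
  c0: data parity 0, sent cp 1 → mismatch
  c1: data parity 1, sent cp 1 → ok
  c2: data parity 1, sent cp 1 → ok
Exactly one row (r2) and one column (c0) fail → the flipped bit is at their intersection.

row 2, column 0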